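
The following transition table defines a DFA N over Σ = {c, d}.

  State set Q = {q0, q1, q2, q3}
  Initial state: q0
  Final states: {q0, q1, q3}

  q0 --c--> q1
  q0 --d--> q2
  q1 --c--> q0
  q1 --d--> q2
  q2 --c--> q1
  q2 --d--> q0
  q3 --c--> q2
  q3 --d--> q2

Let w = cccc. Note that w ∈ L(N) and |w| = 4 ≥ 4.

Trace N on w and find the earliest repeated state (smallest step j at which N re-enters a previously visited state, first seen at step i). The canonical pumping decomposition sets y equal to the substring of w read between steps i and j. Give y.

State sequence: q0 -c-> q1 -c-> q0 -c-> q1 -c-> q0
First repeat at step 2: q0 was already visited.

So i = 0, j = 2, giving x = w[0:0] = ε, y = w[0:2] = cc, z = w[2:4] = cc.
Check: |xy| = 2 ≤ 4 and |y| = 2 ≥ 1. Reading y takes N from q0 back to q0, so every xyⁱz is accepted.
Since N has 4 states, any run of length ≥ 4 visits 4+1 states, so by pigeonhole some state repeats within the first 4 steps — that repeat gives the pumpable loop.

cc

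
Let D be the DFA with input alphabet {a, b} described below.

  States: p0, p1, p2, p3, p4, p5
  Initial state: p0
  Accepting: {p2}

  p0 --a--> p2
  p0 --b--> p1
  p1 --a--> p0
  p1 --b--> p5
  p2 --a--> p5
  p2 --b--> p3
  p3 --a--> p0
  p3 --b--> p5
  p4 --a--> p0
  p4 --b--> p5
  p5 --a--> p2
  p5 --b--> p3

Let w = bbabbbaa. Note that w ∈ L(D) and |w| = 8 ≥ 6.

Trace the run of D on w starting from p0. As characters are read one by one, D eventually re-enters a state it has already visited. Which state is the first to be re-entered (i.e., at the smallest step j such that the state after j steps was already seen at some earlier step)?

State sequence: p0 -b-> p1 -b-> p5 -a-> p2 -b-> p3 -b-> p5 -b-> p3 -a-> p0 -a-> p2
First repeat at step 5: p5 was already visited.

The earliest repeat is at step j = 5: D is in p5, which it already visited at step i = 2.
The DFA has 6 states, so the proof of the pumping lemma guarantees a repeated state among the first 6+1 visited; the segment between the two visits is the pumpable y.

p5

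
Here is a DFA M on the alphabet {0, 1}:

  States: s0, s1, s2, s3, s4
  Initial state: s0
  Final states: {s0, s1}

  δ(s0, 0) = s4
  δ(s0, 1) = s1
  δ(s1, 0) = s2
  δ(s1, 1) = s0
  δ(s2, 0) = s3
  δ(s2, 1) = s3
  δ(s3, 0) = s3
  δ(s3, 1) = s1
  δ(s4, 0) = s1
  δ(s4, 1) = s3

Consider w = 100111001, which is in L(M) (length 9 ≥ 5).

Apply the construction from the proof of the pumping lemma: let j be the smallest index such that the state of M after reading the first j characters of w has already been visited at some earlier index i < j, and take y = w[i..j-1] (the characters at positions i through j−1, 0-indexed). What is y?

001

Run of M on w = 1 0 0 1 1 1 0 0 1:
  step 0: s0  (start)
  step 1: s1  (read 1: s0→s1)
  step 2: s2  (read 0: s1→s2)
  step 3: s3  (read 0: s2→s3)
  step 4: s1  (read 1: s3→s1)   ← first repeat (s1 seen earlier)
  step 5: s0  (read 1: s1→s0)
  step 6: s1  (read 1: s0→s1)
  step 7: s2  (read 0: s1→s2)
  step 8: s3  (read 0: s2→s3)
  step 9: s1  (read 1: s3→s1)

So i = 1, j = 4, giving x = w[0:1] = 1, y = w[1:4] = 001, z = w[4:9] = 11001.
Check: |xy| = 4 ≤ 5 and |y| = 3 ≥ 1. Reading y takes M from s1 back to s1, so every xyⁱz is accepted.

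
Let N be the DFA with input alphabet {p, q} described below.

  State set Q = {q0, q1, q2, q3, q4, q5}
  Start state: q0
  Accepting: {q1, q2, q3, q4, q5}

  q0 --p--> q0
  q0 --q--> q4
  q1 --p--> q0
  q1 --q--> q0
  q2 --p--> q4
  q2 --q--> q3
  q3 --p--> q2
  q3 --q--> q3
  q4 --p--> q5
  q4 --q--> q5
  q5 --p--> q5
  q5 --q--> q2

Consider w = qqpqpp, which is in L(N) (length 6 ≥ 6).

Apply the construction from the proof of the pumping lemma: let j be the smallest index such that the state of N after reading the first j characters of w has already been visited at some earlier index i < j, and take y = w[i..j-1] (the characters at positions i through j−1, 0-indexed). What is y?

Run of N on w = q q p q p p:
  step 0: q0  (start)
  step 1: q4  (read q: q0→q4)
  step 2: q5  (read q: q4→q5)
  step 3: q5  (read p: q5→q5)   ← first repeat (q5 seen earlier)
  step 4: q2  (read q: q5→q2)
  step 5: q4  (read p: q2→q4)
  step 6: q5  (read p: q4→q5)

So i = 2, j = 3, giving x = w[0:2] = qq, y = w[2:3] = p, z = w[3:6] = qpp.
Check: |xy| = 3 ≤ 6 and |y| = 1 ≥ 1. Reading y takes N from q5 back to q5, so every xyⁱz is accepted.

p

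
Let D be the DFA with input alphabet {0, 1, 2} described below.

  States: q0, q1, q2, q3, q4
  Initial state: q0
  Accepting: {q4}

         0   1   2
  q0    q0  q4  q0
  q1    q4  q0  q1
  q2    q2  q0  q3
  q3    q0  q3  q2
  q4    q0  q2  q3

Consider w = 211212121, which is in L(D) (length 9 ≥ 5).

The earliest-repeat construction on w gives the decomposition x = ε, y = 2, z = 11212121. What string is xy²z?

2211212121

xy^2z = ε·2·2·11212121 = 2211212121.
Reading y = 2 takes D from q0 back to q0, so after x·y·y the machine is still in q0, and z then leads to the accepting state q4. Hence 2211212121 ∈ L(D).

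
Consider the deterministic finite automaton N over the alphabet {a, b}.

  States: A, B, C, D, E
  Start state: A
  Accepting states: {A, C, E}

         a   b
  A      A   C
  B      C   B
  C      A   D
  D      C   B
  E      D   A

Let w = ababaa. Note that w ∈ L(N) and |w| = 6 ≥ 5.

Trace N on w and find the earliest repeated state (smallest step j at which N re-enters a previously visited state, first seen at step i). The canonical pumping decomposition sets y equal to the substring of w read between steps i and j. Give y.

a

State sequence: A -a-> A -b-> C -a-> A -b-> C -a-> A -a-> A
First repeat at step 1: A was already visited.

So i = 0, j = 1, giving x = w[0:0] = ε, y = w[0:1] = a, z = w[1:6] = babaa.
Check: |xy| = 1 ≤ 5 and |y| = 1 ≥ 1. Reading y takes N from A back to A, so every xyⁱz is accepted.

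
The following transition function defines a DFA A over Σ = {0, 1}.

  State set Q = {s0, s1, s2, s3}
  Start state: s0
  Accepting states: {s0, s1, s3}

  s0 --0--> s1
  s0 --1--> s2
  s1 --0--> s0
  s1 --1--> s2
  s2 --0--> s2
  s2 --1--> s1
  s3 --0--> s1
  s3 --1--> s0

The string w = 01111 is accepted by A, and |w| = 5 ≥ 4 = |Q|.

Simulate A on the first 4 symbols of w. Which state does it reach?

s2

State sequence: s0 -0-> s1 -1-> s2 -1-> s1 -1-> s2

After reading 4 characters, A is in state s2.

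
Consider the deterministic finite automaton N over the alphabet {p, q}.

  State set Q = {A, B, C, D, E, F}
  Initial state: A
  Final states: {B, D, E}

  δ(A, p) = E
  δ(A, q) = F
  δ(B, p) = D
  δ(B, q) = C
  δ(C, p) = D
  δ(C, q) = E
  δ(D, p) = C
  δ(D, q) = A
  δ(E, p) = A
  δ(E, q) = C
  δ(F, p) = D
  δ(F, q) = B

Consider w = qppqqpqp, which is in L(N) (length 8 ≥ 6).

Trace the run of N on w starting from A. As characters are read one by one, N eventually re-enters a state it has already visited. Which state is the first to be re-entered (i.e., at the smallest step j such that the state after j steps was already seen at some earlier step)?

State sequence: A -q-> F -p-> D -p-> C -q-> E -q-> C -p-> D -q-> A -p-> E
First repeat at step 5: C was already visited.

The earliest repeat is at step j = 5: N is in C, which it already visited at step i = 3.

C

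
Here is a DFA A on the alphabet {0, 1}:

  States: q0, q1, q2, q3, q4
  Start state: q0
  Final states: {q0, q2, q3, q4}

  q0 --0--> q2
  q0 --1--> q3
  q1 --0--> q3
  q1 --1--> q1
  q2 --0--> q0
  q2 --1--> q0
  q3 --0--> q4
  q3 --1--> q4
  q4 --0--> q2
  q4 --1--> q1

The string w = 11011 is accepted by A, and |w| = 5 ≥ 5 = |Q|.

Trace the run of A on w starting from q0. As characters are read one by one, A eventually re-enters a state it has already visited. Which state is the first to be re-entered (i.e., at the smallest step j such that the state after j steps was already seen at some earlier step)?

q0

State sequence: q0 -1-> q3 -1-> q4 -0-> q2 -1-> q0 -1-> q3
First repeat at step 4: q0 was already visited.

The earliest repeat is at step j = 4: A is in q0, which it already visited at step i = 0.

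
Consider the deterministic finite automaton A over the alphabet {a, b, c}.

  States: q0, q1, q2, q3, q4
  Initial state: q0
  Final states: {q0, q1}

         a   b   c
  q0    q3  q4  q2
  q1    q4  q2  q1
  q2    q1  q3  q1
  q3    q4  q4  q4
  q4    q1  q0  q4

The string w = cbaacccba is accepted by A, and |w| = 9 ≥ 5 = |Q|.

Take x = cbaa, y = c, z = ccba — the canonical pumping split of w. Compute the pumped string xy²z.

cbaaccccba

xy^2z = cbaa·c·c·ccba = cbaaccccba.
Reading y = c takes A from q1 back to q1, so after x·y·y the machine is still in q1, and z then leads to the accepting state q1. Hence cbaaccccba ∈ L(A).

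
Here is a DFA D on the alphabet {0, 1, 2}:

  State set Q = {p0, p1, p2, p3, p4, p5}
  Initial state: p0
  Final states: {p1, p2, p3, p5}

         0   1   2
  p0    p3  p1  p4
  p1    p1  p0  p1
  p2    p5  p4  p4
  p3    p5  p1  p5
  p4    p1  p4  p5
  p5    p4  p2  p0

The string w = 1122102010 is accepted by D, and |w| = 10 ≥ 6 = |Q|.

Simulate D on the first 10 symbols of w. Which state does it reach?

State sequence: p0 -1-> p1 -1-> p0 -2-> p4 -2-> p5 -1-> p2 -0-> p5 -2-> p0 -0-> p3 -1-> p1 -0-> p1

After reading 10 characters, D is in state p1.

p1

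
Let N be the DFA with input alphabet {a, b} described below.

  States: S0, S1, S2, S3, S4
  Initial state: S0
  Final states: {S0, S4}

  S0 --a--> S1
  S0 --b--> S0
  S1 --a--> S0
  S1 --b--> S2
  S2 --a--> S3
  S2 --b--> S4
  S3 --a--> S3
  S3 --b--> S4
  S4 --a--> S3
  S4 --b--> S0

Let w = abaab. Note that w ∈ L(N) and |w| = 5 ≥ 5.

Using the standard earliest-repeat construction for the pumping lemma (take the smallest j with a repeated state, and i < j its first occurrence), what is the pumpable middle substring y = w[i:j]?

Run of N on w = a b a a b:
  step 0: S0  (start)
  step 1: S1  (read a: S0→S1)
  step 2: S2  (read b: S1→S2)
  step 3: S3  (read a: S2→S3)
  step 4: S3  (read a: S3→S3)   ← first repeat (S3 seen earlier)
  step 5: S4  (read b: S3→S4)

So i = 3, j = 4, giving x = w[0:3] = aba, y = w[3:4] = a, z = w[4:5] = b.
Check: |xy| = 4 ≤ 5 and |y| = 1 ≥ 1. Reading y takes N from S3 back to S3, so every xyⁱz is accepted.

a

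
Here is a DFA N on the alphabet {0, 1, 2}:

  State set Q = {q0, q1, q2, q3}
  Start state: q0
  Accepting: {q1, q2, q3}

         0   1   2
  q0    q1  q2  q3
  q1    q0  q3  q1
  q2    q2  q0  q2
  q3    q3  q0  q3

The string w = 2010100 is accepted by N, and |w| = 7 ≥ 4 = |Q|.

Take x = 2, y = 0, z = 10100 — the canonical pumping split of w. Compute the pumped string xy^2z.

xy^2z = 2·0·0·10100 = 20010100.
Reading y = 0 takes N from q3 back to q3, so after x·y·y the machine is still in q3, and z then leads to the accepting state q3. Hence 20010100 ∈ L(N).

20010100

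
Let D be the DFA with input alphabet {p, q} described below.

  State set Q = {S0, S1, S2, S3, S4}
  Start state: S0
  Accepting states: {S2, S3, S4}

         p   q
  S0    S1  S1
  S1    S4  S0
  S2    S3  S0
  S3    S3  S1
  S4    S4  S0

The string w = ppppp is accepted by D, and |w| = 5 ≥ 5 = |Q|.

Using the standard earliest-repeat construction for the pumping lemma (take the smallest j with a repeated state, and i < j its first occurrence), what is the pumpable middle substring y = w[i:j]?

p

State sequence: S0 -p-> S1 -p-> S4 -p-> S4 -p-> S4 -p-> S4
First repeat at step 3: S4 was already visited.

So i = 2, j = 3, giving x = w[0:2] = pp, y = w[2:3] = p, z = w[3:5] = pp.
Check: |xy| = 3 ≤ 5 and |y| = 1 ≥ 1. Reading y takes D from S4 back to S4, so every xyⁱz is accepted.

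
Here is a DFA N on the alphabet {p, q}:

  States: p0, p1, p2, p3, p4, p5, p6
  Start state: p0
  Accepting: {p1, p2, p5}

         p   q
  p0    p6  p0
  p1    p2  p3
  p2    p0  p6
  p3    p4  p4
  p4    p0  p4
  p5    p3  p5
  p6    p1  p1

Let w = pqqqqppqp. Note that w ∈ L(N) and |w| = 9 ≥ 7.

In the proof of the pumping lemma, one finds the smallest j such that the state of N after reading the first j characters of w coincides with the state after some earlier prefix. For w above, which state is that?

p4

Run of N on w = p q q q q p p q p:
  step 0: p0  (start)
  step 1: p6  (read p: p0→p6)
  step 2: p1  (read q: p6→p1)
  step 3: p3  (read q: p1→p3)
  step 4: p4  (read q: p3→p4)
  step 5: p4  (read q: p4→p4)   ← first repeat (p4 seen earlier)
  step 6: p0  (read p: p4→p0)
  step 7: p6  (read p: p0→p6)
  step 8: p1  (read q: p6→p1)
  step 9: p2  (read p: p1→p2)

The earliest repeat is at step j = 5: N is in p4, which it already visited at step i = 4.
With |Q| = 7, pigeonhole forces a state repeat no later than step 7; the substring read between the first and second visits to that state can be pumped.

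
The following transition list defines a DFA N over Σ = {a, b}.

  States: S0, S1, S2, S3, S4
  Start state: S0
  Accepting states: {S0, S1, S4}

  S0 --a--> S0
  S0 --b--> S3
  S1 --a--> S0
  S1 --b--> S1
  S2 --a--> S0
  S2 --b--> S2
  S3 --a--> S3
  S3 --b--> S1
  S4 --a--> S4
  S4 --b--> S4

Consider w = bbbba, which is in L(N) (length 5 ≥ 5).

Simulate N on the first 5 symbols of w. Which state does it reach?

S0

State sequence: S0 -b-> S3 -b-> S1 -b-> S1 -b-> S1 -a-> S0

After reading 5 characters, N is in state S0.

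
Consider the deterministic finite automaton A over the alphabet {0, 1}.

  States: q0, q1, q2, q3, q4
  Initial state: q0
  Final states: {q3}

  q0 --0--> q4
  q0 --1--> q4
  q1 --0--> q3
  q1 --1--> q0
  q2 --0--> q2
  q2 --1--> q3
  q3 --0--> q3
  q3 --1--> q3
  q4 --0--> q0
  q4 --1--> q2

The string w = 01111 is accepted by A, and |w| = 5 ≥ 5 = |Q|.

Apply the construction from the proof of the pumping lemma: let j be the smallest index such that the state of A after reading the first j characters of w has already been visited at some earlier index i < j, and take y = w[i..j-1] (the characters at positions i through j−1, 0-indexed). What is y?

State sequence: q0 -0-> q4 -1-> q2 -1-> q3 -1-> q3 -1-> q3
First repeat at step 4: q3 was already visited.

So i = 3, j = 4, giving x = w[0:3] = 011, y = w[3:4] = 1, z = w[4:5] = 1.
Check: |xy| = 4 ≤ 5 and |y| = 1 ≥ 1. Reading y takes A from q3 back to q3, so every xyⁱz is accepted.

1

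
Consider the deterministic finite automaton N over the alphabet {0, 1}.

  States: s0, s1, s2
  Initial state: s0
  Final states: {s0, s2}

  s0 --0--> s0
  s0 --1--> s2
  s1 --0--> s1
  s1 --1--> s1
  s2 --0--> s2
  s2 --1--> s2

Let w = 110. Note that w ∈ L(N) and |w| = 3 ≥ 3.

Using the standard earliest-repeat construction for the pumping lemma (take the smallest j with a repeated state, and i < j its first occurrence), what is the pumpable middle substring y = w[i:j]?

1

Run of N on w = 1 1 0:
  step 0: s0  (start)
  step 1: s2  (read 1: s0→s2)
  step 2: s2  (read 1: s2→s2)   ← first repeat (s2 seen earlier)
  step 3: s2  (read 0: s2→s2)

So i = 1, j = 2, giving x = w[0:1] = 1, y = w[1:2] = 1, z = w[2:3] = 0.
Check: |xy| = 2 ≤ 3 and |y| = 1 ≥ 1. Reading y takes N from s2 back to s2, so every xyⁱz is accepted.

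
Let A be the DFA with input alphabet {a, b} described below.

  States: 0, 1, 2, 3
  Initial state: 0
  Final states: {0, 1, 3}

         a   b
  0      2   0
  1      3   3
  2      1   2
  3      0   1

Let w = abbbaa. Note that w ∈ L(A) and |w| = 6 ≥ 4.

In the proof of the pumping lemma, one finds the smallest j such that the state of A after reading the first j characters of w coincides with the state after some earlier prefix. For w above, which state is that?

2

State sequence: 0 -a-> 2 -b-> 2 -b-> 2 -b-> 2 -a-> 1 -a-> 3
First repeat at step 2: 2 was already visited.

The earliest repeat is at step j = 2: A is in 2, which it already visited at step i = 1.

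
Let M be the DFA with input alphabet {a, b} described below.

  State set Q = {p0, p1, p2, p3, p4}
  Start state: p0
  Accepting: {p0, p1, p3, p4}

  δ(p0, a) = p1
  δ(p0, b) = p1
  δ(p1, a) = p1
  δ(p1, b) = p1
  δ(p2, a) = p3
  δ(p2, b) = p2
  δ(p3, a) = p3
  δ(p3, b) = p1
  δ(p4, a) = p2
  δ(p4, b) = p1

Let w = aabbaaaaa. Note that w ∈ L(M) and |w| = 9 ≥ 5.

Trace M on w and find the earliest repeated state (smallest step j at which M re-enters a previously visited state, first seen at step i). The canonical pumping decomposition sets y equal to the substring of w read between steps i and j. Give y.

Run of M on w = a a b b a a a a a:
  step 0: p0  (start)
  step 1: p1  (read a: p0→p1)
  step 2: p1  (read a: p1→p1)   ← first repeat (p1 seen earlier)
  step 3: p1  (read b: p1→p1)
  step 4: p1  (read b: p1→p1)
  step 5: p1  (read a: p1→p1)
  step 6: p1  (read a: p1→p1)
  step 7: p1  (read a: p1→p1)
  step 8: p1  (read a: p1→p1)
  step 9: p1  (read a: p1→p1)

So i = 1, j = 2, giving x = w[0:1] = a, y = w[1:2] = a, z = w[2:9] = bbaaaaa.
Check: |xy| = 2 ≤ 5 and |y| = 1 ≥ 1. Reading y takes M from p1 back to p1, so every xyⁱz is accepted.

a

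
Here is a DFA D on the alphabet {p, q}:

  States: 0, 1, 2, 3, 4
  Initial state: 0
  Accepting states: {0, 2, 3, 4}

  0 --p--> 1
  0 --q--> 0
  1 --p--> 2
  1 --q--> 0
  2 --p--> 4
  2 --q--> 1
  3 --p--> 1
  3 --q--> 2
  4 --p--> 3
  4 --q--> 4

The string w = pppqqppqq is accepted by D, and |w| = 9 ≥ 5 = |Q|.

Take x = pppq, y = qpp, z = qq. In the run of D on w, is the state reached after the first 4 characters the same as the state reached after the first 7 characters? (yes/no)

State sequence: 0 -p-> 1 -p-> 2 -p-> 4 -q-> 4 -q-> 4 -p-> 3 -p-> 1

After x (step 4): 4. After xy (step 7): 1.
They differ (4 ≠ 1), so y is not a cycle from the state after x; this split is not the one the pumping-lemma construction produces, and pumping y need not keep the string in L(D).

no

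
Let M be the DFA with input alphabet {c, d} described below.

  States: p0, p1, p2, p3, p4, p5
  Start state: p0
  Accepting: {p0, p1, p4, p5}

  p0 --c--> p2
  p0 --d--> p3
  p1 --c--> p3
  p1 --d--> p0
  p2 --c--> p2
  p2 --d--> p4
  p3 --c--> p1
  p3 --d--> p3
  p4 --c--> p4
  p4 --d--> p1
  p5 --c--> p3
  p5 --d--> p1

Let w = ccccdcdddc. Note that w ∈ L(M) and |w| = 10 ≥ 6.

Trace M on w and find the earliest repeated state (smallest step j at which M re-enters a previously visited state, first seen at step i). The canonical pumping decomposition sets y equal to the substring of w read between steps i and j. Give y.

c

Run of M on w = c c c c d c d d d c:
  step 0: p0  (start)
  step 1: p2  (read c: p0→p2)
  step 2: p2  (read c: p2→p2)   ← first repeat (p2 seen earlier)
  step 3: p2  (read c: p2→p2)
  step 4: p2  (read c: p2→p2)
  step 5: p4  (read d: p2→p4)
  step 6: p4  (read c: p4→p4)
  step 7: p1  (read d: p4→p1)
  step 8: p0  (read d: p1→p0)
  step 9: p3  (read d: p0→p3)
  step 10: p1  (read c: p3→p1)

So i = 1, j = 2, giving x = w[0:1] = c, y = w[1:2] = c, z = w[2:10] = ccdcdddc.
Check: |xy| = 2 ≤ 6 and |y| = 1 ≥ 1. Reading y takes M from p2 back to p2, so every xyⁱz is accepted.
With |Q| = 6, pigeonhole forces a state repeat no later than step 6; the substring read between the first and second visits to that state can be pumped.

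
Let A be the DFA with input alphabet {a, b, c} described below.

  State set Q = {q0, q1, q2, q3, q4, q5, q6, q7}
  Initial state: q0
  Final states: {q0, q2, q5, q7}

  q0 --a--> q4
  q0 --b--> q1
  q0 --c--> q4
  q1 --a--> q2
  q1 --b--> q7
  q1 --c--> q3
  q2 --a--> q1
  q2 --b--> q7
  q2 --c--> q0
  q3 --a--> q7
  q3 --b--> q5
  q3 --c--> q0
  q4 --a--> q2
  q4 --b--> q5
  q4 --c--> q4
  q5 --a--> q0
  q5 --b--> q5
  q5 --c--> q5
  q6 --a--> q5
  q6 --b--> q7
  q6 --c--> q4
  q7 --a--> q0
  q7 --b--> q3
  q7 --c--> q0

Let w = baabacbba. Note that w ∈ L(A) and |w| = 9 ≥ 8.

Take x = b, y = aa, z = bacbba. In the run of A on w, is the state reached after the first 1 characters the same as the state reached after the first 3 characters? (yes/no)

Run of A on the first 3 characters of w = b a a:
  step 0: q0  (start)
  step 1: q1  (read b: q0→q1)
  step 2: q2  (read a: q1→q2)
  step 3: q1  (read a: q2→q1)

After x (step 1): q1. After xy (step 3): q1.
They match, so y = aa drives A around a cycle from q1 back to itself; pumping y any number of times keeps A in q1 before reading z, and xyⁱz ∈ L(A) for every i ≥ 0.

yes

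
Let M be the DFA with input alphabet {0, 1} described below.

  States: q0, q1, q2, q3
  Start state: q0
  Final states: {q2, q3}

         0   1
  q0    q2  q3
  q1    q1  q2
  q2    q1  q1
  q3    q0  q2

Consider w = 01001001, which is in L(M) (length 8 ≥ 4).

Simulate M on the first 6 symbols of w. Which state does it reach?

q1

State sequence: q0 -0-> q2 -1-> q1 -0-> q1 -0-> q1 -1-> q2 -0-> q1

After reading 6 characters, M is in state q1.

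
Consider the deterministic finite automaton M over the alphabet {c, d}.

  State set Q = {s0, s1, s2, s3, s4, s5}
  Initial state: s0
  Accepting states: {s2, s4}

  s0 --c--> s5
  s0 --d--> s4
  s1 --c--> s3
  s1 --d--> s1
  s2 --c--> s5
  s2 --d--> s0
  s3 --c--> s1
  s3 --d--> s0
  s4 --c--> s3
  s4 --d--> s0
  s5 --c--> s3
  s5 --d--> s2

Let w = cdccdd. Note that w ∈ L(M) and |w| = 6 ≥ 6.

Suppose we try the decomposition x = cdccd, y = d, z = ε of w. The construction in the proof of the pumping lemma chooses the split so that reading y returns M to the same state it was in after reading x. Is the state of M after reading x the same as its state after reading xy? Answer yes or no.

no

Run of M on the first 6 characters of w = c d c c d d:
  step 0: s0  (start)
  step 1: s5  (read c: s0→s5)
  step 2: s2  (read d: s5→s2)
  step 3: s5  (read c: s2→s5)
  step 4: s3  (read c: s5→s3)
  step 5: s0  (read d: s3→s0)
  step 6: s4  (read d: s0→s4)

After x (step 5): s0. After xy (step 6): s4.
They differ (s0 ≠ s4), so y is not a cycle from the state after x; this split is not the one the pumping-lemma construction produces, and pumping y need not keep the string in L(M).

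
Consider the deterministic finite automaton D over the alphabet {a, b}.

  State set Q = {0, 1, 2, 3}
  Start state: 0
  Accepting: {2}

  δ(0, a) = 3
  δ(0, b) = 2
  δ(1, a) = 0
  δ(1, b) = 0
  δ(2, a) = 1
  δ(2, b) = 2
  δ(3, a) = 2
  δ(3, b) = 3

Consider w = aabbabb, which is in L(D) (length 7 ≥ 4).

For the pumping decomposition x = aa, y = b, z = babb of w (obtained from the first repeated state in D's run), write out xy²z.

aabbbabb

xy^2z = aa·b·b·babb = aabbbabb.
Reading y = b takes D from 2 back to 2, so after x·y·y the machine is still in 2, and z then leads to the accepting state 2. Hence aabbbabb ∈ L(D).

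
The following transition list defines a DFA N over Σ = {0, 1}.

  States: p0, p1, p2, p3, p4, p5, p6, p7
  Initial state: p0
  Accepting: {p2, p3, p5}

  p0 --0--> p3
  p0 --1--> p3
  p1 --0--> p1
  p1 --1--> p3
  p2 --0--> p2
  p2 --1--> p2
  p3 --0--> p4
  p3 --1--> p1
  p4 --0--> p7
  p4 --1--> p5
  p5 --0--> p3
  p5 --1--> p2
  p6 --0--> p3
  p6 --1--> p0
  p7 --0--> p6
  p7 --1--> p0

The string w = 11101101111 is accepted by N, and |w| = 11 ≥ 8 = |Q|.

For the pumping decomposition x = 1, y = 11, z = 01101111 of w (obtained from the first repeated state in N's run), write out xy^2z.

xy^2z = 1·11·11·01101111 = 1111101101111.
Reading y = 11 takes N from p3 back to p3, so after x·y·y the machine is still in p3, and z then leads to the accepting state p2. Hence 1111101101111 ∈ L(N).

1111101101111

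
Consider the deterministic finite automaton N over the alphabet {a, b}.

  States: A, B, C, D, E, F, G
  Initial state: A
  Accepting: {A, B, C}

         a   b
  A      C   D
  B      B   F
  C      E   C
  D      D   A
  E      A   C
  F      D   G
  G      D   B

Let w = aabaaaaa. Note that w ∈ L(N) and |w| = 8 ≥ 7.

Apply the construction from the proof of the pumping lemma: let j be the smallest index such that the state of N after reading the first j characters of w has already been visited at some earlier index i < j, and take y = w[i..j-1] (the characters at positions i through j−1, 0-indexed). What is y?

State sequence: A -a-> C -a-> E -b-> C -a-> E -a-> A -a-> C -a-> E -a-> A
First repeat at step 3: C was already visited.

So i = 1, j = 3, giving x = w[0:1] = a, y = w[1:3] = ab, z = w[3:8] = aaaaa.
Check: |xy| = 3 ≤ 7 and |y| = 2 ≥ 1. Reading y takes N from C back to C, so every xyⁱz is accepted.
Pumping length from the standard proof: p = 7 (the number of states). The repeated state found above gives |xy| = j ≤ 7 and |y| = j − i ≥ 1.

ab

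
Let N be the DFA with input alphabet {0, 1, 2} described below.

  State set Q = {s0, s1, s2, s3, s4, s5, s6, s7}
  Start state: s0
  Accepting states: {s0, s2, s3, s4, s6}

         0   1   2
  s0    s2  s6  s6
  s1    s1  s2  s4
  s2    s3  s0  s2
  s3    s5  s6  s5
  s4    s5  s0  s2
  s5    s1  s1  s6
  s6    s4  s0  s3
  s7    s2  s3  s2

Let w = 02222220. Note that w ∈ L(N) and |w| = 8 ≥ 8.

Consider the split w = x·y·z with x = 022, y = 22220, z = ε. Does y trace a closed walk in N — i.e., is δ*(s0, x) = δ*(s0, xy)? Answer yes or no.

no

Run of N on the first 8 characters of w = 0 2 2 2 2 2 2 0:
  step 0: s0  (start)
  step 1: s2  (read 0: s0→s2)
  step 2: s2  (read 2: s2→s2)
  step 3: s2  (read 2: s2→s2)
  step 4: s2  (read 2: s2→s2)
  step 5: s2  (read 2: s2→s2)
  step 6: s2  (read 2: s2→s2)
  step 7: s2  (read 2: s2→s2)
  step 8: s3  (read 0: s2→s3)

After x (step 3): s2. After xy (step 8): s3.
They differ (s2 ≠ s3), so y is not a cycle from the state after x; this split is not the one the pumping-lemma construction produces, and pumping y need not keep the string in L(N).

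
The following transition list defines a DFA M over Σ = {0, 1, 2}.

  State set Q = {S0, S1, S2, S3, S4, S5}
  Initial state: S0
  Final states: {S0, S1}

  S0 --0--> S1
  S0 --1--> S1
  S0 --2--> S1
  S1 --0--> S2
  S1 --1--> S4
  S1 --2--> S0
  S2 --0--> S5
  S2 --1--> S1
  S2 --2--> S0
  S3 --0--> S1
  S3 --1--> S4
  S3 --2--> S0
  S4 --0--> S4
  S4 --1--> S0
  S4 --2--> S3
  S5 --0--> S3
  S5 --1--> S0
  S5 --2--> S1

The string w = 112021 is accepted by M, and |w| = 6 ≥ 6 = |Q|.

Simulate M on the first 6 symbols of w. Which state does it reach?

S1

Run of M on the first 6 characters of w = 1 1 2 0 2 1:
  step 0: S0  (start)
  step 1: S1  (read 1: S0→S1)
  step 2: S4  (read 1: S1→S4)
  step 3: S3  (read 2: S4→S3)
  step 4: S1  (read 0: S3→S1)
  step 5: S0  (read 2: S1→S0)
  step 6: S1  (read 1: S0→S1)

After reading 6 characters, M is in state S1.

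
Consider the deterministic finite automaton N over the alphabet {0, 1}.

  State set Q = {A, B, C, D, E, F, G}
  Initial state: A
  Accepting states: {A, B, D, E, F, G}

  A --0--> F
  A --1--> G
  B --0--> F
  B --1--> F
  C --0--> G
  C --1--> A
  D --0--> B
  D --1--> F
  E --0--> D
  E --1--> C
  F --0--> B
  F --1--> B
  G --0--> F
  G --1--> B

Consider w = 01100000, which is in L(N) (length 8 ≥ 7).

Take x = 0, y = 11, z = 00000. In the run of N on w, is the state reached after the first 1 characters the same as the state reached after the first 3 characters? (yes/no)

yes

Run of N on the first 3 characters of w = 0 1 1:
  step 0: A  (start)
  step 1: F  (read 0: A→F)
  step 2: B  (read 1: F→B)
  step 3: F  (read 1: B→F)

After x (step 1): F. After xy (step 3): F.
They match, so y = 11 drives N around a cycle from F back to itself; pumping y any number of times keeps N in F before reading z, and xyⁱz ∈ L(N) for every i ≥ 0.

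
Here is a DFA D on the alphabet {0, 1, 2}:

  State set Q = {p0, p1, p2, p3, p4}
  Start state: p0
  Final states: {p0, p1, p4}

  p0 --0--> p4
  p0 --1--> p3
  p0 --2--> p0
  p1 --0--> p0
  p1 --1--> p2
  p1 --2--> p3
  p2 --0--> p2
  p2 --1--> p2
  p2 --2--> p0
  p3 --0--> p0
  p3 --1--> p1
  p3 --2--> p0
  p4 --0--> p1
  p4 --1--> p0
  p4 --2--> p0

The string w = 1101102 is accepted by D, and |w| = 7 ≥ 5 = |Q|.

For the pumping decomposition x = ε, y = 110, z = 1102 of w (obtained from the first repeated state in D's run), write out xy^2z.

xy^2z = ε·110·110·1102 = 1101101102.
Reading y = 110 takes D from p0 back to p0, so after x·y·y the machine is still in p0, and z then leads to the accepting state p0. Hence 1101101102 ∈ L(D).

1101101102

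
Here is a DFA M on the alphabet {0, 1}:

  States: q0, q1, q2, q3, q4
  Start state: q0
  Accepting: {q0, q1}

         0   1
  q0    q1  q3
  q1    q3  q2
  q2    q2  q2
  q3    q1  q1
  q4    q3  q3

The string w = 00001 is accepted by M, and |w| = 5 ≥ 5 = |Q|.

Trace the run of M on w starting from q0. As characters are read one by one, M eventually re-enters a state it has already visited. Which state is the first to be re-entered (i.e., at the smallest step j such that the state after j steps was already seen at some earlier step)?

q1

State sequence: q0 -0-> q1 -0-> q3 -0-> q1 -0-> q3 -1-> q1
First repeat at step 3: q1 was already visited.

The earliest repeat is at step j = 3: M is in q1, which it already visited at step i = 1.
With |Q| = 5, pigeonhole forces a state repeat no later than step 5; the substring read between the first and second visits to that state can be pumped.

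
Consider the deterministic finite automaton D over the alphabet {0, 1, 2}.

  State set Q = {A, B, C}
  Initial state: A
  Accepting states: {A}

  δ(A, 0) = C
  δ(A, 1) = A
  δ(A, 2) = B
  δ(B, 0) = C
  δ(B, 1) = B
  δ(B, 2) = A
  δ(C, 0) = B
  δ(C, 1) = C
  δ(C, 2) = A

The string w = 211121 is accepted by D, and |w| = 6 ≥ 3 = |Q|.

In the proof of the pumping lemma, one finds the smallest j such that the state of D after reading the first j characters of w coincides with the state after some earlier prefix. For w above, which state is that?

B

State sequence: A -2-> B -1-> B -1-> B -1-> B -2-> A -1-> A
First repeat at step 2: B was already visited.

The earliest repeat is at step j = 2: D is in B, which it already visited at step i = 1.
The DFA has 3 states, so the proof of the pumping lemma guarantees a repeated state among the first 3+1 visited; the segment between the two visits is the pumpable y.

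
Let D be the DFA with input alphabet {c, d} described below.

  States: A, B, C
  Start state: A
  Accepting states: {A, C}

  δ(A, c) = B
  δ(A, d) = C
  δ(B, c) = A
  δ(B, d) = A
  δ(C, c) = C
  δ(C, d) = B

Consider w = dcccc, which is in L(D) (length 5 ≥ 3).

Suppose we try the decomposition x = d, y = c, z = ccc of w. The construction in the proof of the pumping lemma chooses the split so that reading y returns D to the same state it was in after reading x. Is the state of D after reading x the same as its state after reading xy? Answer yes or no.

Run of D on the first 2 characters of w = d c:
  step 0: A  (start)
  step 1: C  (read d: A→C)
  step 2: C  (read c: C→C)

After x (step 1): C. After xy (step 2): C.
They match, so y = c drives D around a cycle from C back to itself; pumping y any number of times keeps D in C before reading z, and xyⁱz ∈ L(D) for every i ≥ 0.

yes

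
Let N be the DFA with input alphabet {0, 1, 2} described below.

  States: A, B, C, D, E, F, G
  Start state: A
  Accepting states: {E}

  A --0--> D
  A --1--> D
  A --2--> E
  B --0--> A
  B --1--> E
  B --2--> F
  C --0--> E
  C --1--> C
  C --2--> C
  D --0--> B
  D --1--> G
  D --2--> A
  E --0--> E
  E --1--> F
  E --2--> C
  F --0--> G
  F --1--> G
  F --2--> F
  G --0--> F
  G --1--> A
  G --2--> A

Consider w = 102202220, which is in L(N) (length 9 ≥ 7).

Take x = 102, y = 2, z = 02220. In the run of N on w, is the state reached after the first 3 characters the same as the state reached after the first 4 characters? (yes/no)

State sequence: A -1-> D -0-> B -2-> F -2-> F

After x (step 3): F. After xy (step 4): F.
They match, so y = 2 drives N around a cycle from F back to itself; pumping y any number of times keeps N in F before reading z, and xyⁱz ∈ L(N) for every i ≥ 0.

yes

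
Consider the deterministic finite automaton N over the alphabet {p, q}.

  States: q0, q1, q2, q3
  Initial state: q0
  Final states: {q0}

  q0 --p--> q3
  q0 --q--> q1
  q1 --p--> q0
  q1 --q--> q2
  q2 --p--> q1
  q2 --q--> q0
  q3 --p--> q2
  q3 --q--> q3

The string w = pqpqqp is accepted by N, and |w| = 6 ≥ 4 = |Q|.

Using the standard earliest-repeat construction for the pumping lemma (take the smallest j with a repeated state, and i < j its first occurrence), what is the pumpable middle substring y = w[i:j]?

Run of N on w = p q p q q p:
  step 0: q0  (start)
  step 1: q3  (read p: q0→q3)
  step 2: q3  (read q: q3→q3)   ← first repeat (q3 seen earlier)
  step 3: q2  (read p: q3→q2)
  step 4: q0  (read q: q2→q0)
  step 5: q1  (read q: q0→q1)
  step 6: q0  (read p: q1→q0)

So i = 1, j = 2, giving x = w[0:1] = p, y = w[1:2] = q, z = w[2:6] = pqqp.
Check: |xy| = 2 ≤ 4 and |y| = 1 ≥ 1. Reading y takes N from q3 back to q3, so every xyⁱz is accepted.
Since N has 4 states, any run of length ≥ 4 visits 4+1 states, so by pigeonhole some state repeats within the first 4 steps — that repeat gives the pumpable loop.

q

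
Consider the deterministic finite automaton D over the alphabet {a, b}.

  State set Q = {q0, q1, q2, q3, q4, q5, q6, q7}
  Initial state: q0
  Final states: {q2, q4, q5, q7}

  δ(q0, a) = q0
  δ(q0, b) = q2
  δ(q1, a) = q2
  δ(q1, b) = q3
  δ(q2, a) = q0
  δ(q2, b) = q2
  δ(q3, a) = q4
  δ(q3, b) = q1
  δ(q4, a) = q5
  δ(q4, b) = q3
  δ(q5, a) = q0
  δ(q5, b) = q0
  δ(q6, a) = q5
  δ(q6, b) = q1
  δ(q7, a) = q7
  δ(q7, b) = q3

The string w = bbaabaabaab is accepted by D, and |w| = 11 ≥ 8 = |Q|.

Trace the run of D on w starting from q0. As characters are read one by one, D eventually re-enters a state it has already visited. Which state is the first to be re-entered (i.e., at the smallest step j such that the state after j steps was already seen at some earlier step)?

q2

State sequence: q0 -b-> q2 -b-> q2 -a-> q0 -a-> q0 -b-> q2 -a-> q0 -a-> q0 -b-> q2 -a-> q0 -a-> q0 -b-> q2
First repeat at step 2: q2 was already visited.

The earliest repeat is at step j = 2: D is in q2, which it already visited at step i = 1.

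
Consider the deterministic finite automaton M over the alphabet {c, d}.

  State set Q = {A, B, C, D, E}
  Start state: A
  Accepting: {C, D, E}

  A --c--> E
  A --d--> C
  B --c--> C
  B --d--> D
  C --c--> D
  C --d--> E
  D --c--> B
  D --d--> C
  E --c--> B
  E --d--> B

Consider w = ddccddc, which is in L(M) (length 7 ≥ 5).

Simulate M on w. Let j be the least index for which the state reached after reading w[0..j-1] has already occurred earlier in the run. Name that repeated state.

C

Run of M on w = d d c c d d c:
  step 0: A  (start)
  step 1: C  (read d: A→C)
  step 2: E  (read d: C→E)
  step 3: B  (read c: E→B)
  step 4: C  (read c: B→C)   ← first repeat (C seen earlier)
  step 5: E  (read d: C→E)
  step 6: B  (read d: E→B)
  step 7: C  (read c: B→C)

The earliest repeat is at step j = 4: M is in C, which it already visited at step i = 1.
Pumping length from the standard proof: p = 5 (the number of states). The repeated state found above gives |xy| = j ≤ 5 and |y| = j − i ≥ 1.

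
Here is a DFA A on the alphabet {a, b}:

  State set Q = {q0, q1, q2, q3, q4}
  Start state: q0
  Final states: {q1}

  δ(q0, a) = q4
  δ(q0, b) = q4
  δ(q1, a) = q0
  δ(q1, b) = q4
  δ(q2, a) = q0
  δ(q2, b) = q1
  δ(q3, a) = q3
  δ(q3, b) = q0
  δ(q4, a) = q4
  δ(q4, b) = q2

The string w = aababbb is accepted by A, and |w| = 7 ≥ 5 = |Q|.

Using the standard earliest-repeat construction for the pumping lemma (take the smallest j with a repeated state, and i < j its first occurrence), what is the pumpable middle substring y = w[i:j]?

State sequence: q0 -a-> q4 -a-> q4 -b-> q2 -a-> q0 -b-> q4 -b-> q2 -b-> q1
First repeat at step 2: q4 was already visited.

So i = 1, j = 2, giving x = w[0:1] = a, y = w[1:2] = a, z = w[2:7] = babbb.
Check: |xy| = 2 ≤ 5 and |y| = 1 ≥ 1. Reading y takes A from q4 back to q4, so every xyⁱz is accepted.

a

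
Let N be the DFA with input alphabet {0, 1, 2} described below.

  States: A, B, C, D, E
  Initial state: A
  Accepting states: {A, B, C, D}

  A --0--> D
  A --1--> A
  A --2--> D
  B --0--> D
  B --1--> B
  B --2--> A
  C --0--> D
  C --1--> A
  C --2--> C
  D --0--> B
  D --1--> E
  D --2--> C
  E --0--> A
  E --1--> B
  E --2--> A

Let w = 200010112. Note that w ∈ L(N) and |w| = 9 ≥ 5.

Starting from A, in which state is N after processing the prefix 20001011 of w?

Run of N on the first 8 characters of w = 2 0 0 0 1 0 1 1:
  step 0: A  (start)
  step 1: D  (read 2: A→D)
  step 2: B  (read 0: D→B)
  step 3: D  (read 0: B→D)
  step 4: B  (read 0: D→B)
  step 5: B  (read 1: B→B)
  step 6: D  (read 0: B→D)
  step 7: E  (read 1: D→E)
  step 8: B  (read 1: E→B)

After reading 8 characters, N is in state B.
(This kind of state-tracing is the core of the pumping-lemma construction: with 5 states, pigeonhole forces a repeat within the first 5 steps.)

B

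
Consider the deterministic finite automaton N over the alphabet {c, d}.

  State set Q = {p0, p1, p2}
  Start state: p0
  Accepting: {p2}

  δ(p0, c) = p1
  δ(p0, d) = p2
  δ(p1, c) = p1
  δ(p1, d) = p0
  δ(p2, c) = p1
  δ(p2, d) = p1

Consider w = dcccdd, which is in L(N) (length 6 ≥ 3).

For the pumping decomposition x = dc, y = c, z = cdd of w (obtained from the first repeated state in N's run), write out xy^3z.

xy^3z = dc·c·c·c·cdd = dcccccdd.
Reading y = c takes N from p1 back to p1, so after x·y·y·y the machine is still in p1, and z then leads to the accepting state p2. Hence dcccccdd ∈ L(N).

dcccccdd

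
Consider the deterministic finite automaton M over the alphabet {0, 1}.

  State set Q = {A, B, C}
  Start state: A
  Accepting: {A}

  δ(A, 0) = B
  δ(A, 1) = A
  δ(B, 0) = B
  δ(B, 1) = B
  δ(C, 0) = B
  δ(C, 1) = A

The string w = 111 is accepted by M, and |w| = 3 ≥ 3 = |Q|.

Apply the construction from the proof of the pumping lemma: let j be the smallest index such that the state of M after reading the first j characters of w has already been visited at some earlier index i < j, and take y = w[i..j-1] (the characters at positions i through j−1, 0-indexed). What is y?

1

Run of M on w = 1 1 1:
  step 0: A  (start)
  step 1: A  (read 1: A→A)   ← first repeat (A seen earlier)
  step 2: A  (read 1: A→A)
  step 3: A  (read 1: A→A)

So i = 0, j = 1, giving x = w[0:0] = ε, y = w[0:1] = 1, z = w[1:3] = 11.
Check: |xy| = 1 ≤ 3 and |y| = 1 ≥ 1. Reading y takes M from A back to A, so every xyⁱz is accepted.
Pumping length from the standard proof: p = 3 (the number of states). The repeated state found above gives |xy| = j ≤ 3 and |y| = j − i ≥ 1.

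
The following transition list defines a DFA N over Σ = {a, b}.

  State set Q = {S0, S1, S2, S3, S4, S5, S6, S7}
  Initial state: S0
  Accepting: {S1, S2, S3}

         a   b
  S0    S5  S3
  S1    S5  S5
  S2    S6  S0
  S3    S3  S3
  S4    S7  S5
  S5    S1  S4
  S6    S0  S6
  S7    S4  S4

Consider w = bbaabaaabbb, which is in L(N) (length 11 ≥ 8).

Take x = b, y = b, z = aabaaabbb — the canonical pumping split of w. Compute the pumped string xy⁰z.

xy⁰z = xz = b·aabaaabbb = baabaaabbb.
Reading y = b takes N from S3 back to S3, so after x the machine is still in S3, and z then leads to the accepting state S3. Hence baabaaabbb ∈ L(N).

baabaaabbb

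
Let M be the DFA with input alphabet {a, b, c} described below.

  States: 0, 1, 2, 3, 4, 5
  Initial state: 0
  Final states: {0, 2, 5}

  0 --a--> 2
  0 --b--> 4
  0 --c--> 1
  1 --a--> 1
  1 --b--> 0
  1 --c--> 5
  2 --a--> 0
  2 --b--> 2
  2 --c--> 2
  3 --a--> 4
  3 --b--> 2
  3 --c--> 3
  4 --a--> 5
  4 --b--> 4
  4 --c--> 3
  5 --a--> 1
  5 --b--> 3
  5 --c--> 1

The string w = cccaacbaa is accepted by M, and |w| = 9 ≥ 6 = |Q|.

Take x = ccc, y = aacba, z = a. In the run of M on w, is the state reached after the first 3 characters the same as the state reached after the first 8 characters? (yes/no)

no

State sequence: 0 -c-> 1 -c-> 5 -c-> 1 -a-> 1 -a-> 1 -c-> 5 -b-> 3 -a-> 4

After x (step 3): 1. After xy (step 8): 4.
They differ (1 ≠ 4), so y is not a cycle from the state after x; this split is not the one the pumping-lemma construction produces, and pumping y need not keep the string in L(M).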